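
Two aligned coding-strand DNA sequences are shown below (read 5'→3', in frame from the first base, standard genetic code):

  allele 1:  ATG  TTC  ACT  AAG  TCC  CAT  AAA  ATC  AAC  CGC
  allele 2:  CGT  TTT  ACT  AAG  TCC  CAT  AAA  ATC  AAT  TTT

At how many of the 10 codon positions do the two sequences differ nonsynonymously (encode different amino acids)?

Codon 1: ATG Met / CGT Arg — nonsynonymous.
Codon 2: TTC Phe / TTT Phe — synonymous.
Codon 3: ACT Thr / ACT Thr — identical.
Codon 4: AAG Lys / AAG Lys — identical.
Codon 5: TCC Ser / TCC Ser — identical.
Codon 6: CAT His / CAT His — identical.
Codon 7: AAA Lys / AAA Lys — identical.
Codon 8: ATC Ile / ATC Ile — identical.
Codon 9: AAC Asn / AAT Asn — synonymous.
Codon 10: CGC Arg / TTT Phe — nonsynonymous.
Nonsynonymous differences: 2.

2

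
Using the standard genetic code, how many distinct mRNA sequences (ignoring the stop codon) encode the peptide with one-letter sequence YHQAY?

64

Tyr: 2 codons.
His: 2 codons.
Gln: 2 codons.
Ala: 4 codons.
Tyr: 2 codons.
2 × 2 × 2 × 4 × 2 = 64.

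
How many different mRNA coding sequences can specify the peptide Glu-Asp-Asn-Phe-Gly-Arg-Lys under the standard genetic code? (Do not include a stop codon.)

Glu: 2 codons.
Asp: 2 codons.
Asn: 2 codons.
Phe: 2 codons.
Gly: 4 codons.
Arg: 6 codons.
Lys: 2 codons.
2 × 2 × 2 × 2 × 4 × 6 × 2 = 768.

768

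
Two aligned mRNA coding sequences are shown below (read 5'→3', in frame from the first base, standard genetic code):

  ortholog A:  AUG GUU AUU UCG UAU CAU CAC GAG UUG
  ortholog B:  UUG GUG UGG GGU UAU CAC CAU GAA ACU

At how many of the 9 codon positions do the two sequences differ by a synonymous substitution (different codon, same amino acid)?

Codon 1: AUG Met / UUG Leu — nonsynonymous.
Codon 2: GUU Val / GUG Val — synonymous.
Codon 3: AUU Ile / UGG Trp — nonsynonymous.
Codon 4: UCG Ser / GGU Gly — nonsynonymous.
Codon 5: UAU Tyr / UAU Tyr — identical.
Codon 6: CAU His / CAC His — synonymous.
Codon 7: CAC His / CAU His — synonymous.
Codon 8: GAG Glu / GAA Glu — synonymous.
Codon 9: UUG Leu / ACU Thr — nonsynonymous.
Synonymous differences: 4.

4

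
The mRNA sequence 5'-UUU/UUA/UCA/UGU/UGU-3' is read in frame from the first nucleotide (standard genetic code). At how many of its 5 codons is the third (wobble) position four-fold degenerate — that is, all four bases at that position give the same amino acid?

1

Codon 1 UUU (Phe): third position 2-fold.
Codon 2 UUA (Leu): third position 2-fold.
Codon 3 UCA (Ser): third position 4-fold.
Codon 4 UGU (Cys): third position 2-fold.
Codon 5 UGU (Cys): third position 2-fold.
Four-fold degenerate third positions: 1.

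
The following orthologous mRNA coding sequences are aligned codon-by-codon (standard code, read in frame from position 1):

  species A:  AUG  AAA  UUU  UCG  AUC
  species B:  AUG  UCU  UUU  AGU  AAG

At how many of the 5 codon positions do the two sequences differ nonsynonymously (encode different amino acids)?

2

Codon 1: AUG Met / AUG Met — identical.
Codon 2: AAA Lys / UCU Ser — nonsynonymous.
Codon 3: UUU Phe / UUU Phe — identical.
Codon 4: UCG Ser / AGU Ser — synonymous.
Codon 5: AUC Ile / AAG Lys — nonsynonymous.
Nonsynonymous differences: 2.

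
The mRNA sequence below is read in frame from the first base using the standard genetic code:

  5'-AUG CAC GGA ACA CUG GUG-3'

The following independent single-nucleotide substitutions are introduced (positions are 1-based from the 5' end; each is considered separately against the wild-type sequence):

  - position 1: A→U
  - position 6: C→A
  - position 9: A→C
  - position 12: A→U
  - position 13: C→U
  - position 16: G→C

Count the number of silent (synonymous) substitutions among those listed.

Codon 1: AUG (Met) → UUG (Leu) — missense.
Codon 2: CAC (His) → CAA (Gln) — missense.
Codon 3: GGA (Gly) → GGC (Gly) — synonymous.
Codon 4: ACA (Thr) → ACU (Thr) — synonymous.
Codon 5: CUG (Leu) → UUG (Leu) — synonymous.
Codon 6: GUG (Val) → CUG (Leu) — missense.
Synonymous: 3 of 6.

3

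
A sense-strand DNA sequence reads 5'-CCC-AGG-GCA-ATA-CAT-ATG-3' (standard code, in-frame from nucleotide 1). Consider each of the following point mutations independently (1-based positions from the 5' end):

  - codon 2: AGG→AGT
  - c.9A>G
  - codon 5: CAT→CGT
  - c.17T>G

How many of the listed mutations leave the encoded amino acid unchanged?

1

Codon 2: AGG (Arg) → AGT (Ser) — missense.
Codon 3: GCA (Ala) → GCG (Ala) — synonymous.
Codon 5: CAT (His) → CGT (Arg) — missense.
Codon 6: ATG (Met) → AGG (Arg) — missense.
Synonymous: 1 of 4.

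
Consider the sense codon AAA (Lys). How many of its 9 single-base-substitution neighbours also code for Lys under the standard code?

1

Position 1: none → 0 synonymous.
Position 2: none → 0 synonymous.
Position 3: AAG → 1 synonymous.
Total: 0 + 0 + 1 = 1.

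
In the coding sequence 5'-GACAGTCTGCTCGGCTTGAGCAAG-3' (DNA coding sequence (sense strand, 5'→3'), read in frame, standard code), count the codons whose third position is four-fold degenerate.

3

Codon 1 GAC (Asp): third position 2-fold.
Codon 2 AGT (Ser): third position 2-fold.
Codon 3 CTG (Leu): third position 4-fold.
Codon 4 CTC (Leu): third position 4-fold.
Codon 5 GGC (Gly): third position 4-fold.
Codon 6 TTG (Leu): third position 2-fold.
Codon 7 AGC (Ser): third position 2-fold.
Codon 8 AAG (Lys): third position 2-fold.
Four-fold degenerate third positions: 3.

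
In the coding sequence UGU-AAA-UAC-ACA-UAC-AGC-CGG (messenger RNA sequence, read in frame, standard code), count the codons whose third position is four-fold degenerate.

Codon 1 UGU (Cys): third position 2-fold.
Codon 2 AAA (Lys): third position 2-fold.
Codon 3 UAC (Tyr): third position 2-fold.
Codon 4 ACA (Thr): third position 4-fold.
Codon 5 UAC (Tyr): third position 2-fold.
Codon 6 AGC (Ser): third position 2-fold.
Codon 7 CGG (Arg): third position 4-fold.
Four-fold degenerate third positions: 2.

2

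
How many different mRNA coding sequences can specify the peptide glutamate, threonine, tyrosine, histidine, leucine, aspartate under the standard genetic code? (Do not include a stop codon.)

Glu: 2 codons.
Thr: 4 codons.
Tyr: 2 codons.
His: 2 codons.
Leu: 6 codons.
Asp: 2 codons.
2 × 4 × 2 × 2 × 6 × 2 = 384.

384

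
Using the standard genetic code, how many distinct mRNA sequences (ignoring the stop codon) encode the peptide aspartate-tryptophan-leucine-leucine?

Asp: 2 codons.
Trp: 1 codon.
Leu: 6 codons.
Leu: 6 codons.
2 × 1 × 6 × 6 = 72.

72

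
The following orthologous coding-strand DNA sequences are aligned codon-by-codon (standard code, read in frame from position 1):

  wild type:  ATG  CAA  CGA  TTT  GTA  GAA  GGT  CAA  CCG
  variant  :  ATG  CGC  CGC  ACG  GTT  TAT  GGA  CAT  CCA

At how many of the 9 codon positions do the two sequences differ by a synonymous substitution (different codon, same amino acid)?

4

Codon 1: ATG Met / ATG Met — identical.
Codon 2: CAA Gln / CGC Arg — nonsynonymous.
Codon 3: CGA Arg / CGC Arg — synonymous.
Codon 4: TTT Phe / ACG Thr — nonsynonymous.
Codon 5: GTA Val / GTT Val — synonymous.
Codon 6: GAA Glu / TAT Tyr — nonsynonymous.
Codon 7: GGT Gly / GGA Gly — synonymous.
Codon 8: CAA Gln / CAT His — nonsynonymous.
Codon 9: CCG Pro / CCA Pro — synonymous.
Synonymous differences: 4.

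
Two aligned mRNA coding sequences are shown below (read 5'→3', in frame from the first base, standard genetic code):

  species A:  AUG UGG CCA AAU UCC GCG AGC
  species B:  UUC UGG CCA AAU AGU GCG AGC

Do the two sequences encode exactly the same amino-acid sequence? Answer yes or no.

no

Codon 1: AUG Met / UUC Phe — nonsynonymous.
Codon 2: UGG Trp / UGG Trp — identical.
Codon 3: CCA Pro / CCA Pro — identical.
Codon 4: AAU Asn / AAU Asn — identical.
Codon 5: UCC Ser / AGU Ser — synonymous.
Codon 6: GCG Ala / GCG Ala — identical.
Codon 7: AGC Ser / AGC Ser — identical.
Nonsynonymous differences: 1 → different protein.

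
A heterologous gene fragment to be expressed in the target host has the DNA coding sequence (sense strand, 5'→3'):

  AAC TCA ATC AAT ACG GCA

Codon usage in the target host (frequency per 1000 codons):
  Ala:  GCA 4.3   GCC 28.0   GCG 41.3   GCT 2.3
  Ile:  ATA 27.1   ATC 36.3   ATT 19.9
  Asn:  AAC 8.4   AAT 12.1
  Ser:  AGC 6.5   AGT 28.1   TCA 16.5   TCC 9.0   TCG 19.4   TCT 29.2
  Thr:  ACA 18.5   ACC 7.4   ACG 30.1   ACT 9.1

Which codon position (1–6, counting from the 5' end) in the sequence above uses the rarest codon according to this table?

Codon 1 AAC (Asn): 8.4 per 1000.
Codon 2 TCA (Ser): 16.5 per 1000.
Codon 3 ATC (Ile): 36.3 per 1000.
Codon 4 AAT (Asn): 12.1 per 1000.
Codon 5 ACG (Thr): 30.1 per 1000.
Codon 6 GCA (Ala): 4.3 per 1000.
Lowest frequency is 4.3 at codon 6.

6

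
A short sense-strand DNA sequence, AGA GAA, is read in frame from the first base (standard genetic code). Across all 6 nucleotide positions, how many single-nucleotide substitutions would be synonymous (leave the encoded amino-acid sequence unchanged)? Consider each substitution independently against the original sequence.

Codon 1 (AGA, Arg): 2 synonymous substitutions.
Codon 2 (GAA, Glu): 1 synonymous substitution.
Total: 2 + 1 = 3.

3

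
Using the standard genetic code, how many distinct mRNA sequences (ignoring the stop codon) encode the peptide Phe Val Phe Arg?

Phe: 2 codons.
Val: 4 codons.
Phe: 2 codons.
Arg: 6 codons.
2 × 4 × 2 × 6 = 96.

96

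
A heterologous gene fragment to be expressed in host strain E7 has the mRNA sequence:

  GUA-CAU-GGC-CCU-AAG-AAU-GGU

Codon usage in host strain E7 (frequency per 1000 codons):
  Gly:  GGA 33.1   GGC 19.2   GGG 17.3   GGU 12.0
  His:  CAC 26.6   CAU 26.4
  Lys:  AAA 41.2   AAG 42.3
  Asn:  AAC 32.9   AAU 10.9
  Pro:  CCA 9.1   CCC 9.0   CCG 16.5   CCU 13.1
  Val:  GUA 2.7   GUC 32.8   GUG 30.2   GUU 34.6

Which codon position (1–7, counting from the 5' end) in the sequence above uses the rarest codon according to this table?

1

Codon 1 GUA (Val): 2.7 per 1000.
Codon 2 CAU (His): 26.4 per 1000.
Codon 3 GGC (Gly): 19.2 per 1000.
Codon 4 CCU (Pro): 13.1 per 1000.
Codon 5 AAG (Lys): 42.3 per 1000.
Codon 6 AAU (Asn): 10.9 per 1000.
Codon 7 GGU (Gly): 12.0 per 1000.
Lowest frequency is 2.7 at codon 1.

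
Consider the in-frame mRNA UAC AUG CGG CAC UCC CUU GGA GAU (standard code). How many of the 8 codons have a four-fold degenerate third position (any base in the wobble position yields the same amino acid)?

4

Codon 1 UAC (Tyr): third position 2-fold.
Codon 2 AUG (Met): third position 1-fold.
Codon 3 CGG (Arg): third position 4-fold.
Codon 4 CAC (His): third position 2-fold.
Codon 5 UCC (Ser): third position 4-fold.
Codon 6 CUU (Leu): third position 4-fold.
Codon 7 GGA (Gly): third position 4-fold.
Codon 8 GAU (Asp): third position 2-fold.
Four-fold degenerate third positions: 4.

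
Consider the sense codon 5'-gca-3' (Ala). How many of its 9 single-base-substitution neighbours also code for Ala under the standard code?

Position 1: none → 0 synonymous.
Position 2: none → 0 synonymous.
Position 3: GCU, GCC, GCG → 3 synonymous.
Total: 0 + 0 + 3 = 3.

3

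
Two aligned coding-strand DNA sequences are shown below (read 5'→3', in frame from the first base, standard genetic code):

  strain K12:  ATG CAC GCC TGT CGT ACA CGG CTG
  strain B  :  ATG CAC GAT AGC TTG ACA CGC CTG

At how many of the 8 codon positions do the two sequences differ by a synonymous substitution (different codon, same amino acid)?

1

Codon 1: ATG Met / ATG Met — identical.
Codon 2: CAC His / CAC His — identical.
Codon 3: GCC Ala / GAT Asp — nonsynonymous.
Codon 4: TGT Cys / AGC Ser — nonsynonymous.
Codon 5: CGT Arg / TTG Leu — nonsynonymous.
Codon 6: ACA Thr / ACA Thr — identical.
Codon 7: CGG Arg / CGC Arg — synonymous.
Codon 8: CTG Leu / CTG Leu — identical.
Synonymous differences: 1.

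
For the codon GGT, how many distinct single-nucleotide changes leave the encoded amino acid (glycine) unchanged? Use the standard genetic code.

3

Position 1: none → 0 synonymous.
Position 2: none → 0 synonymous.
Position 3: GGC, GGA, GGG → 3 synonymous.
Total: 0 + 0 + 3 = 3.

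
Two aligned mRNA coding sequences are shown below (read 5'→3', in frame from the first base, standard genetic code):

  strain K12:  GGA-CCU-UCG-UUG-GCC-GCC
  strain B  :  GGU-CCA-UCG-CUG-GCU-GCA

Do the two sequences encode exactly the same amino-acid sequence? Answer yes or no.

Codon 1: GGA Gly / GGU Gly — synonymous.
Codon 2: CCU Pro / CCA Pro — synonymous.
Codon 3: UCG Ser / UCG Ser — identical.
Codon 4: UUG Leu / CUG Leu — synonymous.
Codon 5: GCC Ala / GCU Ala — synonymous.
Codon 6: GCC Ala / GCA Ala — synonymous.
Nonsynonymous differences: 0 → same protein.

yes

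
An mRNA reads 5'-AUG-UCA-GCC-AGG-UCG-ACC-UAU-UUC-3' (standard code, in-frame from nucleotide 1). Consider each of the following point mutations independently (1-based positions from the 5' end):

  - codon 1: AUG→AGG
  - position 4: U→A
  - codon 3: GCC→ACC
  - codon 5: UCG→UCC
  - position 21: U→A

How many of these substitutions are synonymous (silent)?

1

Codon 1: AUG (Met) → AGG (Arg) — missense.
Codon 2: UCA (Ser) → ACA (Thr) — missense.
Codon 3: GCC (Ala) → ACC (Thr) — missense.
Codon 5: UCG (Ser) → UCC (Ser) — synonymous.
Codon 7: UAU (Tyr) → UAA (Stop) — nonsense.
Synonymous: 1 of 5.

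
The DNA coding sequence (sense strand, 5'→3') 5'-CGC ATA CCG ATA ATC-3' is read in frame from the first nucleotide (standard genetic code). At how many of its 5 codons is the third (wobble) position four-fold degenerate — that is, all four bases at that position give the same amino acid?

2

Codon 1 CGC (Arg): third position 4-fold.
Codon 2 ATA (Ile): third position 3-fold.
Codon 3 CCG (Pro): third position 4-fold.
Codon 4 ATA (Ile): third position 3-fold.
Codon 5 ATC (Ile): third position 3-fold.
Four-fold degenerate third positions: 2.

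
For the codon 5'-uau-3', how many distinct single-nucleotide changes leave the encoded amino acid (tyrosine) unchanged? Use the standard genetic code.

1

Position 1: none → 0 synonymous.
Position 2: none → 0 synonymous.
Position 3: UAC → 1 synonymous.
Total: 0 + 0 + 1 = 1.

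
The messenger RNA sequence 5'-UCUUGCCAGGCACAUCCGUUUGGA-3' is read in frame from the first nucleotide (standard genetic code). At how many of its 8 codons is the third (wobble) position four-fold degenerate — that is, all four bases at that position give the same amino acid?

4

Codon 1 UCU (Ser): third position 4-fold.
Codon 2 UGC (Cys): third position 2-fold.
Codon 3 CAG (Gln): third position 2-fold.
Codon 4 GCA (Ala): third position 4-fold.
Codon 5 CAU (His): third position 2-fold.
Codon 6 CCG (Pro): third position 4-fold.
Codon 7 UUU (Phe): third position 2-fold.
Codon 8 GGA (Gly): third position 4-fold.
Four-fold degenerate third positions: 4.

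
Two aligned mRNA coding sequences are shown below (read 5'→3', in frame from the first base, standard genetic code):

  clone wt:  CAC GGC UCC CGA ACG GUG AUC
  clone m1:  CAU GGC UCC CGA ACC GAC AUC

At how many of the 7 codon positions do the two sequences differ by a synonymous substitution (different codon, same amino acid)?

Codon 1: CAC His / CAU His — synonymous.
Codon 2: GGC Gly / GGC Gly — identical.
Codon 3: UCC Ser / UCC Ser — identical.
Codon 4: CGA Arg / CGA Arg — identical.
Codon 5: ACG Thr / ACC Thr — synonymous.
Codon 6: GUG Val / GAC Asp — nonsynonymous.
Codon 7: AUC Ile / AUC Ile — identical.
Synonymous differences: 2.

2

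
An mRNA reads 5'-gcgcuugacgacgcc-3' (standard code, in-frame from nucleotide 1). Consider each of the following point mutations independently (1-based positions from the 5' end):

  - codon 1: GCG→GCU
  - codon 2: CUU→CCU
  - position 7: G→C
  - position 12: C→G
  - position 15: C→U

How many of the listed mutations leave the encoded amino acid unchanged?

Codon 1: GCG (Ala) → GCU (Ala) — synonymous.
Codon 2: CUU (Leu) → CCU (Pro) — missense.
Codon 3: GAC (Asp) → CAC (His) — missense.
Codon 4: GAC (Asp) → GAG (Glu) — missense.
Codon 5: GCC (Ala) → GCU (Ala) — synonymous.
Synonymous: 2 of 5.

2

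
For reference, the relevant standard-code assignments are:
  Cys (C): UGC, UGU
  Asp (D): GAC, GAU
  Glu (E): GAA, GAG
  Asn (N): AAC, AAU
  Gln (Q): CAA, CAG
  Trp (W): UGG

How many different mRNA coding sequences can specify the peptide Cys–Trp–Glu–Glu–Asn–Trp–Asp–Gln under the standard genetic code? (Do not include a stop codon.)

64

Cys: 2 codons.
Trp: 1 codon.
Glu: 2 codons.
Glu: 2 codons.
Asn: 2 codons.
Trp: 1 codon.
Asp: 2 codons.
Gln: 2 codons.
2 × 1 × 2 × 2 × 2 × 1 × 2 × 2 = 64.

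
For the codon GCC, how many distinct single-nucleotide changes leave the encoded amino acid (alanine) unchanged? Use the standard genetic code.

3

Position 1: none → 0 synonymous.
Position 2: none → 0 synonymous.
Position 3: GCU, GCA, GCG → 3 synonymous.
Total: 0 + 0 + 3 = 3.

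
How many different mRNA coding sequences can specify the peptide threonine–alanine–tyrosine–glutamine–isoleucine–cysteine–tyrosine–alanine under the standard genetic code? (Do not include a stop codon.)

3072

Thr: 4 codons.
Ala: 4 codons.
Tyr: 2 codons.
Gln: 2 codons.
Ile: 3 codons.
Cys: 2 codons.
Tyr: 2 codons.
Ala: 4 codons.
4 × 4 × 2 × 2 × 3 × 2 × 2 × 4 = 3072.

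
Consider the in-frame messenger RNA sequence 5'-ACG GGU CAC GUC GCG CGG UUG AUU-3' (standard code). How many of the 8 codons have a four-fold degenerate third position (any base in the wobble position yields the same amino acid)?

Codon 1 ACG (Thr): third position 4-fold.
Codon 2 GGU (Gly): third position 4-fold.
Codon 3 CAC (His): third position 2-fold.
Codon 4 GUC (Val): third position 4-fold.
Codon 5 GCG (Ala): third position 4-fold.
Codon 6 CGG (Arg): third position 4-fold.
Codon 7 UUG (Leu): third position 2-fold.
Codon 8 AUU (Ile): third position 3-fold.
Four-fold degenerate third positions: 5.

5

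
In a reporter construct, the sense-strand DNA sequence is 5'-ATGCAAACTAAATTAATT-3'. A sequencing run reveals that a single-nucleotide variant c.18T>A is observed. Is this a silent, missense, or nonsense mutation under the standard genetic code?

Position 18 falls in codon 6: ATT → Ile.
After the substitution the codon is ATA → Ile.
Both encode Ile, so the change is synonymous.

silent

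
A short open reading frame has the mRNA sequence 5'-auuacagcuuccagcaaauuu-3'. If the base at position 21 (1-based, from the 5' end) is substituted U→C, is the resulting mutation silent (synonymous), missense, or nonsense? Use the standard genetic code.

Position 21 falls in codon 7: UUU → Phe.
After the substitution the codon is UUC → Phe.
Both encode Phe, so the change is synonymous.

silent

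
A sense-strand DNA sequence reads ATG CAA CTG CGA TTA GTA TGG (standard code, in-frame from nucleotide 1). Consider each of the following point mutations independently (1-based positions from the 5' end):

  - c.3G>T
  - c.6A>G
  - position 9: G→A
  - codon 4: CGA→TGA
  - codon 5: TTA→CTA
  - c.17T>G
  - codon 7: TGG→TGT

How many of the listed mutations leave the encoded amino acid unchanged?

3

Codon 1: ATG (Met) → ATT (Ile) — missense.
Codon 2: CAA (Gln) → CAG (Gln) — synonymous.
Codon 3: CTG (Leu) → CTA (Leu) — synonymous.
Codon 4: CGA (Arg) → TGA (Stop) — nonsense.
Codon 5: TTA (Leu) → CTA (Leu) — synonymous.
Codon 6: GTA (Val) → GGA (Gly) — missense.
Codon 7: TGG (Trp) → TGT (Cys) — missense.
Synonymous: 3 of 7.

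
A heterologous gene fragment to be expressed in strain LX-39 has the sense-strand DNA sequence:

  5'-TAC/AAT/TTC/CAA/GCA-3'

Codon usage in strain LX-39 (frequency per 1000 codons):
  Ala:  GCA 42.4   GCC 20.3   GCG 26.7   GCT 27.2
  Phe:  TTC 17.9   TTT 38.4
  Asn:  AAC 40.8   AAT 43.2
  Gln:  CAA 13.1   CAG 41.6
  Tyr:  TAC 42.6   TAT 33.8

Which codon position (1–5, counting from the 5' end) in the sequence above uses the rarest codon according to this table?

4

Codon 1 TAC (Tyr): 42.6 per 1000.
Codon 2 AAT (Asn): 43.2 per 1000.
Codon 3 TTC (Phe): 17.9 per 1000.
Codon 4 CAA (Gln): 13.1 per 1000.
Codon 5 GCA (Ala): 42.4 per 1000.
Lowest frequency is 13.1 at codon 4.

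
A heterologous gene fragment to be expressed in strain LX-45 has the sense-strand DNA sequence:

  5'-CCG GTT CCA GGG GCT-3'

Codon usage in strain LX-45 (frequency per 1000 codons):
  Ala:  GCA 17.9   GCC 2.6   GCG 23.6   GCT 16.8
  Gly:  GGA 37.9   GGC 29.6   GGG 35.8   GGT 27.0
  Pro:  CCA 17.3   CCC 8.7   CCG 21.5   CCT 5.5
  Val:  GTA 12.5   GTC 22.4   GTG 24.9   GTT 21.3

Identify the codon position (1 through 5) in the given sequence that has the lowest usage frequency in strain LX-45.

5

Codon 1 CCG (Pro): 21.5 per 1000.
Codon 2 GTT (Val): 21.3 per 1000.
Codon 3 CCA (Pro): 17.3 per 1000.
Codon 4 GGG (Gly): 35.8 per 1000.
Codon 5 GCT (Ala): 16.8 per 1000.
Lowest frequency is 16.8 at codon 5.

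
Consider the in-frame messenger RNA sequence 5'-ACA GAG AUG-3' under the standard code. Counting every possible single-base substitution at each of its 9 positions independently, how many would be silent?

Codon 1 (ACA, Thr): 3 synonymous substitutions.
Codon 2 (GAG, Glu): 1 synonymous substitution.
Codon 3 (AUG, Met): 0 synonymous substitutions.
Total: 3 + 1 + 0 = 4.

4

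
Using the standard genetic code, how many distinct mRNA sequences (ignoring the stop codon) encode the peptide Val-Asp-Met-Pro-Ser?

Val: 4 codons.
Asp: 2 codons.
Met: 1 codon.
Pro: 4 codons.
Ser: 6 codons.
4 × 2 × 1 × 4 × 6 = 192.

192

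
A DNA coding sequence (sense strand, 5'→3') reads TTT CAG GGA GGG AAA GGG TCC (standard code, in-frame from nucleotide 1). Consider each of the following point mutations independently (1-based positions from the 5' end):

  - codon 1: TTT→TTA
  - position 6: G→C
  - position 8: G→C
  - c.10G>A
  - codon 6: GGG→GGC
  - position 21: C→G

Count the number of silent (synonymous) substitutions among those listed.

2

Codon 1: TTT (Phe) → TTA (Leu) — missense.
Codon 2: CAG (Gln) → CAC (His) — missense.
Codon 3: GGA (Gly) → GCA (Ala) — missense.
Codon 4: GGG (Gly) → AGG (Arg) — missense.
Codon 6: GGG (Gly) → GGC (Gly) — synonymous.
Codon 7: TCC (Ser) → TCG (Ser) — synonymous.
Synonymous: 2 of 6.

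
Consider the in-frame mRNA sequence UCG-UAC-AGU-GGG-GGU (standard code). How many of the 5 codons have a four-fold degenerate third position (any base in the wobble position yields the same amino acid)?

Codon 1 UCG (Ser): third position 4-fold.
Codon 2 UAC (Tyr): third position 2-fold.
Codon 3 AGU (Ser): third position 2-fold.
Codon 4 GGG (Gly): third position 4-fold.
Codon 5 GGU (Gly): third position 4-fold.
Four-fold degenerate third positions: 3.

3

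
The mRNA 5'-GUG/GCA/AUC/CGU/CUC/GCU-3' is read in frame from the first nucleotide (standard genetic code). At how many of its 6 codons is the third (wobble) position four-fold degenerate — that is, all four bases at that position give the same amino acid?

Codon 1 GUG (Val): third position 4-fold.
Codon 2 GCA (Ala): third position 4-fold.
Codon 3 AUC (Ile): third position 3-fold.
Codon 4 CGU (Arg): third position 4-fold.
Codon 5 CUC (Leu): third position 4-fold.
Codon 6 GCU (Ala): third position 4-fold.
Four-fold degenerate third positions: 5.

5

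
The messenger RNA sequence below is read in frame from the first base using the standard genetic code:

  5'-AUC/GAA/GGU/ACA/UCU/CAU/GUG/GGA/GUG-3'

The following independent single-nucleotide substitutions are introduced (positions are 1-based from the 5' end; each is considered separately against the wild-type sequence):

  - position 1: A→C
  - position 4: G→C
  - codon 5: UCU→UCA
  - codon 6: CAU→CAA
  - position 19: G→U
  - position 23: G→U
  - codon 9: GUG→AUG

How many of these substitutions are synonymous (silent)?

1

Codon 1: AUC (Ile) → CUC (Leu) — missense.
Codon 2: GAA (Glu) → CAA (Gln) — missense.
Codon 5: UCU (Ser) → UCA (Ser) — synonymous.
Codon 6: CAU (His) → CAA (Gln) — missense.
Codon 7: GUG (Val) → UUG (Leu) — missense.
Codon 8: GGA (Gly) → GUA (Val) — missense.
Codon 9: GUG (Val) → AUG (Met) — missense.
Synonymous: 1 of 7.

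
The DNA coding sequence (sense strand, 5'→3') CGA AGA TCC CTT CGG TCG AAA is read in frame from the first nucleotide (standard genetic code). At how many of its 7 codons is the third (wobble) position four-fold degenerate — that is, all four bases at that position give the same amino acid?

Codon 1 CGA (Arg): third position 4-fold.
Codon 2 AGA (Arg): third position 2-fold.
Codon 3 TCC (Ser): third position 4-fold.
Codon 4 CTT (Leu): third position 4-fold.
Codon 5 CGG (Arg): third position 4-fold.
Codon 6 TCG (Ser): third position 4-fold.
Codon 7 AAA (Lys): third position 2-fold.
Four-fold degenerate third positions: 5.

5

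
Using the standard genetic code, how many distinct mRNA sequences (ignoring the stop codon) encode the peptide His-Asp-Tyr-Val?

His: 2 codons.
Asp: 2 codons.
Tyr: 2 codons.
Val: 4 codons.
2 × 2 × 2 × 4 = 32.

32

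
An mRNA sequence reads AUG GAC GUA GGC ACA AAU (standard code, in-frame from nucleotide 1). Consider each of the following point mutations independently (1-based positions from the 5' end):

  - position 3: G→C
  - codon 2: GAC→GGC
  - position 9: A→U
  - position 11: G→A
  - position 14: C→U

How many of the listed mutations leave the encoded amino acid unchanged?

Codon 1: AUG (Met) → AUC (Ile) — missense.
Codon 2: GAC (Asp) → GGC (Gly) — missense.
Codon 3: GUA (Val) → GUU (Val) — synonymous.
Codon 4: GGC (Gly) → GAC (Asp) — missense.
Codon 5: ACA (Thr) → AUA (Ile) — missense.
Synonymous: 1 of 5.

1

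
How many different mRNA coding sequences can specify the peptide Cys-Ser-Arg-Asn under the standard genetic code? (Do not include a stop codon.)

Cys: 2 codons.
Ser: 6 codons.
Arg: 6 codons.
Asn: 2 codons.
2 × 6 × 6 × 2 = 144.

144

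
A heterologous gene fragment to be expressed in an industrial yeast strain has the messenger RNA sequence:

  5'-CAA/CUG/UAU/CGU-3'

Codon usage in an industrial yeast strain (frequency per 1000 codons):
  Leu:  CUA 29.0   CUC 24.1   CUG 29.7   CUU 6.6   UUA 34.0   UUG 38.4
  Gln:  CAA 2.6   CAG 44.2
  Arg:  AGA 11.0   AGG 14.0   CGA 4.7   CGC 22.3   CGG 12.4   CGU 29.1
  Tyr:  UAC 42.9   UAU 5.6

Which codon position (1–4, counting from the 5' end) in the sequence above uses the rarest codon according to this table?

Codon 1 CAA (Gln): 2.6 per 1000.
Codon 2 CUG (Leu): 29.7 per 1000.
Codon 3 UAU (Tyr): 5.6 per 1000.
Codon 4 CGU (Arg): 29.1 per 1000.
Lowest frequency is 2.6 at codon 1.

1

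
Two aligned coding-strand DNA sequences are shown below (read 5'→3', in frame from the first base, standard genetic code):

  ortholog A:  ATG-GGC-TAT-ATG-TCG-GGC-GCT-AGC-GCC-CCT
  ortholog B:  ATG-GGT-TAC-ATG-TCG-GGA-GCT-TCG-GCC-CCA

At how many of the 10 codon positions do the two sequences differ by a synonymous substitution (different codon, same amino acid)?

5

Codon 1: ATG Met / ATG Met — identical.
Codon 2: GGC Gly / GGT Gly — synonymous.
Codon 3: TAT Tyr / TAC Tyr — synonymous.
Codon 4: ATG Met / ATG Met — identical.
Codon 5: TCG Ser / TCG Ser — identical.
Codon 6: GGC Gly / GGA Gly — synonymous.
Codon 7: GCT Ala / GCT Ala — identical.
Codon 8: AGC Ser / TCG Ser — synonymous.
Codon 9: GCC Ala / GCC Ala — identical.
Codon 10: CCT Pro / CCA Pro — synonymous.
Synonymous differences: 5.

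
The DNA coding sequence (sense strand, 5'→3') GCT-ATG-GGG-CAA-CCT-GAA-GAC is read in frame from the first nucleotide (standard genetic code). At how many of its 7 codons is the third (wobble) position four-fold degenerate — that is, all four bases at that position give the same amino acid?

Codon 1 GCT (Ala): third position 4-fold.
Codon 2 ATG (Met): third position 1-fold.
Codon 3 GGG (Gly): third position 4-fold.
Codon 4 CAA (Gln): third position 2-fold.
Codon 5 CCT (Pro): third position 4-fold.
Codon 6 GAA (Glu): third position 2-fold.
Codon 7 GAC (Asp): third position 2-fold.
Four-fold degenerate third positions: 3.

3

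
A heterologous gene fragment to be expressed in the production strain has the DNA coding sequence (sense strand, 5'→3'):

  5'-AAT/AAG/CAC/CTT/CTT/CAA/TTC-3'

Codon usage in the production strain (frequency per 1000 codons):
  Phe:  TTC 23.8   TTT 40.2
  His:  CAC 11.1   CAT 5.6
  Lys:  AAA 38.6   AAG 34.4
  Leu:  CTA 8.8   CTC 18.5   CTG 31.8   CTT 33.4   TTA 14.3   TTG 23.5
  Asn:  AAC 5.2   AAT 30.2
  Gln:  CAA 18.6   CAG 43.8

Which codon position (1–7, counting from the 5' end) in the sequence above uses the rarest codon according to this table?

Codon 1 AAT (Asn): 30.2 per 1000.
Codon 2 AAG (Lys): 34.4 per 1000.
Codon 3 CAC (His): 11.1 per 1000.
Codon 4 CTT (Leu): 33.4 per 1000.
Codon 5 CTT (Leu): 33.4 per 1000.
Codon 6 CAA (Gln): 18.6 per 1000.
Codon 7 TTC (Phe): 23.8 per 1000.
Lowest frequency is 11.1 at codon 3.

3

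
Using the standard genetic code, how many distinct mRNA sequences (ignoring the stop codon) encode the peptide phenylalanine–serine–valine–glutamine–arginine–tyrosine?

Phe: 2 codons.
Ser: 6 codons.
Val: 4 codons.
Gln: 2 codons.
Arg: 6 codons.
Tyr: 2 codons.
2 × 6 × 4 × 2 × 6 × 2 = 1152.

1152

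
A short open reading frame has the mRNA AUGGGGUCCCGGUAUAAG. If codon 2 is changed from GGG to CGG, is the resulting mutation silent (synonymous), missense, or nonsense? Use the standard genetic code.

Position 4 falls in codon 2: GGG → Gly.
After the substitution the codon is CGG → Arg.
Gly ≠ Arg, so this is a missense mutation.

missense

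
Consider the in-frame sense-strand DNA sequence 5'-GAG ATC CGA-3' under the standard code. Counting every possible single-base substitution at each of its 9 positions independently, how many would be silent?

7

Codon 1 (GAG, Glu): 1 synonymous substitution.
Codon 2 (ATC, Ile): 2 synonymous substitutions.
Codon 3 (CGA, Arg): 4 synonymous substitutions.
Total: 1 + 2 + 4 = 7.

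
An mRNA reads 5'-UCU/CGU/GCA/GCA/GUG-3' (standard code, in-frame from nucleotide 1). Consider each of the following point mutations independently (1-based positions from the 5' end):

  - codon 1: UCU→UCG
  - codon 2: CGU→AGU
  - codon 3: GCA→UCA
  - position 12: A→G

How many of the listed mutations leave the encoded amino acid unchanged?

Codon 1: UCU (Ser) → UCG (Ser) — synonymous.
Codon 2: CGU (Arg) → AGU (Ser) — missense.
Codon 3: GCA (Ala) → UCA (Ser) — missense.
Codon 4: GCA (Ala) → GCG (Ala) — synonymous.
Synonymous: 2 of 4.

2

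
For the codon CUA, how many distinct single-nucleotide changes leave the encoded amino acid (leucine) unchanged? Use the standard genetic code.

Position 1: UUA → 1 synonymous.
Position 2: none → 0 synonymous.
Position 3: CUU, CUC, CUG → 3 synonymous.
Total: 1 + 0 + 3 = 4.

4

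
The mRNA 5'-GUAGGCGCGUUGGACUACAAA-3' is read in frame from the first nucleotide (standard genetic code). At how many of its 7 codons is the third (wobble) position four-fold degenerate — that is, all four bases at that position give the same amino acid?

Codon 1 GUA (Val): third position 4-fold.
Codon 2 GGC (Gly): third position 4-fold.
Codon 3 GCG (Ala): third position 4-fold.
Codon 4 UUG (Leu): third position 2-fold.
Codon 5 GAC (Asp): third position 2-fold.
Codon 6 UAC (Tyr): third position 2-fold.
Codon 7 AAA (Lys): third position 2-fold.
Four-fold degenerate third positions: 3.

3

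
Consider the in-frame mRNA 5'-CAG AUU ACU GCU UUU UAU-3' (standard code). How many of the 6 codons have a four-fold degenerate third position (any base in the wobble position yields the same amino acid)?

2

Codon 1 CAG (Gln): third position 2-fold.
Codon 2 AUU (Ile): third position 3-fold.
Codon 3 ACU (Thr): third position 4-fold.
Codon 4 GCU (Ala): third position 4-fold.
Codon 5 UUU (Phe): third position 2-fold.
Codon 6 UAU (Tyr): third position 2-fold.
Four-fold degenerate third positions: 2.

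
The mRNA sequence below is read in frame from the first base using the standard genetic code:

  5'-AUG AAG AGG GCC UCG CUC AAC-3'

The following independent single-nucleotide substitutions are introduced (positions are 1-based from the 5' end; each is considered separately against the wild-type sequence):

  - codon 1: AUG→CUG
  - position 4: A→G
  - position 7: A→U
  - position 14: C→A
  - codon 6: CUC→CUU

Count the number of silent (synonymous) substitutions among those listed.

Codon 1: AUG (Met) → CUG (Leu) — missense.
Codon 2: AAG (Lys) → GAG (Glu) — missense.
Codon 3: AGG (Arg) → UGG (Trp) — missense.
Codon 5: UCG (Ser) → UAG (Stop) — nonsense.
Codon 6: CUC (Leu) → CUU (Leu) — synonymous.
Synonymous: 1 of 5.

1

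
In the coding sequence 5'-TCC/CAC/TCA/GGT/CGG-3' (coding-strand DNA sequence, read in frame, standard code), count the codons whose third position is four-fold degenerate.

Codon 1 TCC (Ser): third position 4-fold.
Codon 2 CAC (His): third position 2-fold.
Codon 3 TCA (Ser): third position 4-fold.
Codon 4 GGT (Gly): third position 4-fold.
Codon 5 CGG (Arg): third position 4-fold.
Four-fold degenerate third positions: 4.

4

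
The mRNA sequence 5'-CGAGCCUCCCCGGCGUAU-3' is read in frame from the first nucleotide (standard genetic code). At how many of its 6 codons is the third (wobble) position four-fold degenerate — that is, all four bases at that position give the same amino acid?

Codon 1 CGA (Arg): third position 4-fold.
Codon 2 GCC (Ala): third position 4-fold.
Codon 3 UCC (Ser): third position 4-fold.
Codon 4 CCG (Pro): third position 4-fold.
Codon 5 GCG (Ala): third position 4-fold.
Codon 6 UAU (Tyr): third position 2-fold.
Four-fold degenerate third positions: 5.

5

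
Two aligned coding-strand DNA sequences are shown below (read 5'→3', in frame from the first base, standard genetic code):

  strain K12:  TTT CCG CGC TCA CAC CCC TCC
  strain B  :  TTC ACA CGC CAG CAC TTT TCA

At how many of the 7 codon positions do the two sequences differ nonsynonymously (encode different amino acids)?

Codon 1: TTT Phe / TTC Phe — synonymous.
Codon 2: CCG Pro / ACA Thr — nonsynonymous.
Codon 3: CGC Arg / CGC Arg — identical.
Codon 4: TCA Ser / CAG Gln — nonsynonymous.
Codon 5: CAC His / CAC His — identical.
Codon 6: CCC Pro / TTT Phe — nonsynonymous.
Codon 7: TCC Ser / TCA Ser — synonymous.
Nonsynonymous differences: 3.

3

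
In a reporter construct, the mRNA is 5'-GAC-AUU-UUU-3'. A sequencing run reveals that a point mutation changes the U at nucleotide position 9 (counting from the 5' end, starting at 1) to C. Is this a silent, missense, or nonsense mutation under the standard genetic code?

Position 9 falls in codon 3: UUU → Phe.
After the substitution the codon is UUC → Phe.
Both encode Phe, so the change is synonymous.

silent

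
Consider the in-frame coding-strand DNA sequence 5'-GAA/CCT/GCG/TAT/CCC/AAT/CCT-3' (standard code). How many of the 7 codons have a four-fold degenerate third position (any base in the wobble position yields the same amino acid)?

Codon 1 GAA (Glu): third position 2-fold.
Codon 2 CCT (Pro): third position 4-fold.
Codon 3 GCG (Ala): third position 4-fold.
Codon 4 TAT (Tyr): third position 2-fold.
Codon 5 CCC (Pro): third position 4-fold.
Codon 6 AAT (Asn): third position 2-fold.
Codon 7 CCT (Pro): third position 4-fold.
Four-fold degenerate third positions: 4.

4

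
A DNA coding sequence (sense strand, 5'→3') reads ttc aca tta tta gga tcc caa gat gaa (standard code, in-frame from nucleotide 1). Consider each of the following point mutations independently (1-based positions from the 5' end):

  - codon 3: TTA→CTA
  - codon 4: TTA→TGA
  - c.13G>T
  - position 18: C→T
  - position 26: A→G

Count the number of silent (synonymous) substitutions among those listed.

Codon 3: TTA (Leu) → CTA (Leu) — synonymous.
Codon 4: TTA (Leu) → TGA (Stop) — nonsense.
Codon 5: GGA (Gly) → TGA (Stop) — nonsense.
Codon 6: TCC (Ser) → TCT (Ser) — synonymous.
Codon 9: GAA (Glu) → GGA (Gly) — missense.
Synonymous: 2 of 5.

2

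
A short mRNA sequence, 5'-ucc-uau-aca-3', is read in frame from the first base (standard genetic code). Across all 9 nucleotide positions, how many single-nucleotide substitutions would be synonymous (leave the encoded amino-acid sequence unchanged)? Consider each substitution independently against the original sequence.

7

Codon 1 (UCC, Ser): 3 synonymous substitutions.
Codon 2 (UAU, Tyr): 1 synonymous substitution.
Codon 3 (ACA, Thr): 3 synonymous substitutions.
Total: 3 + 1 + 3 = 7.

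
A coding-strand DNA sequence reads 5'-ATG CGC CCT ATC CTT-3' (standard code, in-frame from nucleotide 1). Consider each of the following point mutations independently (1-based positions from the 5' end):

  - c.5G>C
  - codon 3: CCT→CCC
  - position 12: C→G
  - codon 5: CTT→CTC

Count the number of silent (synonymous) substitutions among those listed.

Codon 2: CGC (Arg) → CCC (Pro) — missense.
Codon 3: CCT (Pro) → CCC (Pro) — synonymous.
Codon 4: ATC (Ile) → ATG (Met) — missense.
Codon 5: CTT (Leu) → CTC (Leu) — synonymous.
Synonymous: 2 of 4.

2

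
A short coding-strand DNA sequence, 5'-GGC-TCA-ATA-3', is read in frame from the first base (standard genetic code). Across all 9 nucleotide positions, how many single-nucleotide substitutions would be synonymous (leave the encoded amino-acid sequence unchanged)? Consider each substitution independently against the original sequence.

8

Codon 1 (GGC, Gly): 3 synonymous substitutions.
Codon 2 (TCA, Ser): 3 synonymous substitutions.
Codon 3 (ATA, Ile): 2 synonymous substitutions.
Total: 3 + 3 + 2 = 8.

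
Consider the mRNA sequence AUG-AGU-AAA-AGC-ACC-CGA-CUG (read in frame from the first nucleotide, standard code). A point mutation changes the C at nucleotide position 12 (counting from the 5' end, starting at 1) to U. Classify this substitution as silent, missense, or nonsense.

silent

Position 12 falls in codon 4: AGC → Ser.
After the substitution the codon is AGU → Ser.
Both encode Ser, so the change is synonymous.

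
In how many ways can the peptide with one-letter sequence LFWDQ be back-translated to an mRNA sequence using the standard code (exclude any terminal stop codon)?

Leu: 6 codons.
Phe: 2 codons.
Trp: 1 codon.
Asp: 2 codons.
Gln: 2 codons.
6 × 2 × 1 × 2 × 2 = 48.

48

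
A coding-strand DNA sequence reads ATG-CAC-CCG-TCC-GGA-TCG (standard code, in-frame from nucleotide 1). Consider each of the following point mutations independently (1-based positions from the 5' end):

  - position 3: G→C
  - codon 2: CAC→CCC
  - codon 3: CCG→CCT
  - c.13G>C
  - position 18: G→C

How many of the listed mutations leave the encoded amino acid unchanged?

2

Codon 1: ATG (Met) → ATC (Ile) — missense.
Codon 2: CAC (His) → CCC (Pro) — missense.
Codon 3: CCG (Pro) → CCT (Pro) — synonymous.
Codon 5: GGA (Gly) → CGA (Arg) — missense.
Codon 6: TCG (Ser) → TCC (Ser) — synonymous.
Synonymous: 2 of 5.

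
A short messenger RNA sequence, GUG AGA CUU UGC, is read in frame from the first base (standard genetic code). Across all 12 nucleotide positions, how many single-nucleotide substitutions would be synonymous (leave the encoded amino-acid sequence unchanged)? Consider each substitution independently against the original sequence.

9

Codon 1 (GUG, Val): 3 synonymous substitutions.
Codon 2 (AGA, Arg): 2 synonymous substitutions.
Codon 3 (CUU, Leu): 3 synonymous substitutions.
Codon 4 (UGC, Cys): 1 synonymous substitution.
Total: 3 + 2 + 3 + 1 = 9.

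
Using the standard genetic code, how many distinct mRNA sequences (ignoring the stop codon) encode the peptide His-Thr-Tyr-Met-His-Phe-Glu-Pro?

512

His: 2 codons.
Thr: 4 codons.
Tyr: 2 codons.
Met: 1 codon.
His: 2 codons.
Phe: 2 codons.
Glu: 2 codons.
Pro: 4 codons.
2 × 4 × 2 × 1 × 2 × 2 × 2 × 4 = 512.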